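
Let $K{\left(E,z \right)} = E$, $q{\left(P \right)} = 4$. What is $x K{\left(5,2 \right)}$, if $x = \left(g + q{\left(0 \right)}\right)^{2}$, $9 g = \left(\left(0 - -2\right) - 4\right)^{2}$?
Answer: $\frac{8000}{81} \approx 98.765$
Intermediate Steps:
$g = \frac{4}{9}$ ($g = \frac{\left(\left(0 - -2\right) - 4\right)^{2}}{9} = \frac{\left(\left(0 + 2\right) - 4\right)^{2}}{9} = \frac{\left(2 - 4\right)^{2}}{9} = \frac{\left(-2\right)^{2}}{9} = \frac{1}{9} \cdot 4 = \frac{4}{9} \approx 0.44444$)
$x = \frac{1600}{81}$ ($x = \left(\frac{4}{9} + 4\right)^{2} = \left(\frac{40}{9}\right)^{2} = \frac{1600}{81} \approx 19.753$)
$x K{\left(5,2 \right)} = \frac{1600}{81} \cdot 5 = \frac{8000}{81}$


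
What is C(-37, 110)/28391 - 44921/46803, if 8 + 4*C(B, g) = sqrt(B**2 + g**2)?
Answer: -1275445717/1328783973 + sqrt(13469)/113564 ≈ -0.95884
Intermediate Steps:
C(B, g) = -2 + sqrt(B**2 + g**2)/4
C(-37, 110)/28391 - 44921/46803 = (-2 + sqrt((-37)**2 + 110**2)/4)/28391 - 44921/46803 = (-2 + sqrt(1369 + 12100)/4)*(1/28391) - 44921*1/46803 = (-2 + sqrt(13469)/4)*(1/28391) - 44921/46803 = (-2/28391 + sqrt(13469)/113564) - 44921/46803 = -1275445717/1328783973 + sqrt(13469)/113564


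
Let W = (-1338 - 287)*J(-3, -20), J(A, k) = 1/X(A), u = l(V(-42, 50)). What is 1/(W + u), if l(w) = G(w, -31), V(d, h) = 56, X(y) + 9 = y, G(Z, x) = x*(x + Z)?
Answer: -12/7675 ≈ -0.0015635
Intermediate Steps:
G(Z, x) = x*(Z + x)
X(y) = -9 + y
l(w) = 961 - 31*w (l(w) = -31*(w - 31) = -31*(-31 + w) = 961 - 31*w)
u = -775 (u = 961 - 31*56 = 961 - 1736 = -775)
J(A, k) = 1/(-9 + A)
W = 1625/12 (W = (-1338 - 287)/(-9 - 3) = -1625/(-12) = -1625*(-1/12) = 1625/12 ≈ 135.42)
1/(W + u) = 1/(1625/12 - 775) = 1/(-7675/12) = -12/7675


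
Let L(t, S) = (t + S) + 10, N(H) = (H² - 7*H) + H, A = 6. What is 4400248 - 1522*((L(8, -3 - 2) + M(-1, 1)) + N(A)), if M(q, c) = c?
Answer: 4378940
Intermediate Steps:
N(H) = H² - 6*H
L(t, S) = 10 + S + t (L(t, S) = (S + t) + 10 = 10 + S + t)
4400248 - 1522*((L(8, -3 - 2) + M(-1, 1)) + N(A)) = 4400248 - 1522*(((10 + (-3 - 2) + 8) + 1) + 6*(-6 + 6)) = 4400248 - 1522*(((10 - 5 + 8) + 1) + 6*0) = 4400248 - 1522*((13 + 1) + 0) = 4400248 - 1522*(14 + 0) = 4400248 - 1522*14 = 4400248 - 1*21308 = 4400248 - 21308 = 4378940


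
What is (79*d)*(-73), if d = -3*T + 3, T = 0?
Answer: -17301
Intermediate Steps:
d = 3 (d = -3*0 + 3 = 0 + 3 = 3)
(79*d)*(-73) = (79*3)*(-73) = 237*(-73) = -17301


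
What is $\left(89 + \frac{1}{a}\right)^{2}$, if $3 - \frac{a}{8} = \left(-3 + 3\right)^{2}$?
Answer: $\frac{4566769}{576} \approx 7928.4$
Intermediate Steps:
$a = 24$ ($a = 24 - 8 \left(-3 + 3\right)^{2} = 24 - 8 \cdot 0^{2} = 24 - 0 = 24 + 0 = 24$)
$\left(89 + \frac{1}{a}\right)^{2} = \left(89 + \frac{1}{24}\right)^{2} = \left(\frac{2137}{24}\right)^{2} = \frac{4566769}{576}$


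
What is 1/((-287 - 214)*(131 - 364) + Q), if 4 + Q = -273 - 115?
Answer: 1/116341 ≈ 8.5954e-6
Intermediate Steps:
Q = -392 (Q = -4 + (-273 - 115) = -4 - 388 = -392)
1/((-287 - 214)*(131 - 364) + Q) = 1/((-287 - 214)*(131 - 364) - 392) = 1/(-501*(-233) - 392) = 1/(116733 - 392) = 1/116341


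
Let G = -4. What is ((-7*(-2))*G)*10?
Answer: -560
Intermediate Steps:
((-7*(-2))*G)*10 = (-7*(-2)*(-4))*10 = (14*(-4))*10 = -56*10 = -560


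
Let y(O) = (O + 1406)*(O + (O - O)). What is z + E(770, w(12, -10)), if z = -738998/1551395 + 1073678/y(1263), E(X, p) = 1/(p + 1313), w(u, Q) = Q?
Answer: -1070298336294623/6814260428347695 ≈ -0.15707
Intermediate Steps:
E(X, p) = 1/(1313 + p)
y(O) = O*(1406 + O) (y(O) = (1406 + O)*(O + 0) = (1406 + O)*O = O*(1406 + O))
z = -825424410296/5229670321065 (z = -738998/1551395 + 1073678/((1263*(1406 + 1263))) = -738998*1/1551395 + 1073678/((1263*2669)) = -738998/1551395 + 1073678/3370947 = -825424410296/5229670321065 ≈ -0.15783)
z + E(770, w(12, -10)) = -825424410296/5229670321065 + 1/(1313 - 10) = -825424410296/5229670321065 + 1/1303 = -1070298336294623/6814260428347695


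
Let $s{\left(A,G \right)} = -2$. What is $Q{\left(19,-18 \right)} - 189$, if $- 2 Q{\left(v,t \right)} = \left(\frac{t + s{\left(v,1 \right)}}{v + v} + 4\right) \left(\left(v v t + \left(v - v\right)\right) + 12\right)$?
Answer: $\frac{210447}{19} \approx 11076.0$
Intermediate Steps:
$Q{\left(v,t \right)} = - \frac{\left(4 + \frac{-2 + t}{2 v}\right) \left(12 + t v^{2}\right)}{2}$ ($Q{\left(v,t \right)} = - \frac{\left(\frac{t - 2}{v + v} + 4\right) \left(\left(v v t + \left(v - v\right)\right) + 12\right)}{2} = - \frac{\left(\frac{-2 + t}{2 v} + 4\right) \left(\left(v^{2} t + 0\right) + 12\right)}{2} = - \frac{\left(\left(-2 + t\right) \frac{1}{2 v} + 4\right) \left(\left(t v^{2} + 0\right) + 12\right)}{2} = - \frac{\left(\frac{-2 + t}{2 v} + 4\right) \left(t v^{2} + 12\right)}{2} = - \frac{\left(4 + \frac{-2 + t}{2 v}\right) \left(12 + t v^{2}\right)}{2}$)
$Q{\left(19,-18 \right)} - 189 = \frac{24 - -216 - 19 \left(96 + 19 \left(-18\right)^{2} - \left(-36\right) 19 + 8 \left(-18\right) 19^{2}\right)}{4 \cdot 19} - 189 = \frac{1}{4} \cdot \frac{1}{19} \left(24 + 216 - 19 \left(96 + 19 \cdot 324 + 684 + 8 \left(-18\right) 361\right)\right) - 189 = \frac{1}{4} \cdot \frac{1}{19} \left(24 + 216 - 19 \left(96 + 6156 + 684 - 51984\right)\right) - 189 = \frac{1}{4} \cdot \frac{1}{19} \left(24 + 216 - 19 \left(-45048\right)\right) - 189 = \frac{1}{4} \cdot \frac{1}{19} \left(24 + 216 + 855912\right) - 189 = \frac{1}{4} \cdot \frac{1}{19} \cdot 856152 - 189 = \frac{214038}{19} - 189 = \frac{210447}{19}$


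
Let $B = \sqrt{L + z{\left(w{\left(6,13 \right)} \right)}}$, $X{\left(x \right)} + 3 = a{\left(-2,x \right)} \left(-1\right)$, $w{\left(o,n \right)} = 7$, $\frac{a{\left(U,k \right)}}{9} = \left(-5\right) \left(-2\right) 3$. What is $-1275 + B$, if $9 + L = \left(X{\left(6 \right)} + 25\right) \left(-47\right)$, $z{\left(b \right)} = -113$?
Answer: $-1275 + \sqrt{11534} \approx -1167.6$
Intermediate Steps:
$a{\left(U,k \right)} = 270$ ($a{\left(U,k \right)} = 9 \left(-5\right) \left(-2\right) 3 = 9 \cdot 10 \cdot 3 = 9 \cdot 30 = 270$)
$X{\left(x \right)} = -273$ ($X{\left(x \right)} = -3 + 270 \left(-1\right) = -3 - 270 = -273$)
$L = 11647$ ($L = -9 + \left(-273 + 25\right) \left(-47\right) = -9 - -11656 = -9 + 11656 = 11647$)
$B = \sqrt{11534}$ ($B = \sqrt{11647 - 113} = \sqrt{11534} \approx 107.4$)
$-1275 + B = -1275 + \sqrt{11534}$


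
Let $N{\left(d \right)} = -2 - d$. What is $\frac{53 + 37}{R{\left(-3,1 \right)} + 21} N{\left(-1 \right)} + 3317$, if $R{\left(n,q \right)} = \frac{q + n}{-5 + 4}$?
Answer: $\frac{76201}{23} \approx 3313.1$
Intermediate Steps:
$R{\left(n,q \right)} = - n - q$ ($R{\left(n,q \right)} = \frac{n + q}{-1} = \left(n + q\right) \left(-1\right) = - n - q$)
$\frac{53 + 37}{R{\left(-3,1 \right)} + 21} N{\left(-1 \right)} + 3317 = \frac{53 + 37}{\left(\left(-1\right) \left(-3\right) - 1\right) + 21} \left(-2 - -1\right) + 3317 = \frac{90}{\left(3 - 1\right) + 21} \left(-2 + 1\right) + 3317 = \frac{90}{2 + 21} \left(-1\right) + 3317 = \frac{90}{23} \left(-1\right) + 3317 = - \frac{90}{23} + 3317 = \frac{76201}{23}$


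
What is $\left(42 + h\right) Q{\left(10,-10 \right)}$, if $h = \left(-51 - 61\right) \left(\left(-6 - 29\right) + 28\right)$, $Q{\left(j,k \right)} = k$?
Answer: $-8260$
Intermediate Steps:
$h = 784$ ($h = - 112 \left(-35 + 28\right) = \left(-112\right) \left(-7\right) = 784$)
$\left(42 + h\right) Q{\left(10,-10 \right)} = \left(42 + 784\right) \left(-10\right) = 826 \left(-10\right) = -8260$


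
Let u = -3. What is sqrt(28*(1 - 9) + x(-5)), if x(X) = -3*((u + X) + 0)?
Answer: 10*I*sqrt(2) ≈ 14.142*I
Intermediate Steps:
x(X) = 9 - 3*X (x(X) = -3*((-3 + X) + 0) = -3*(-3 + X) = 9 - 3*X)
sqrt(28*(1 - 9) + x(-5)) = sqrt(28*(1 - 9) + (9 - 3*(-5))) = sqrt(28*(-8) + (9 + 15)) = sqrt(-224 + 24) = sqrt(-200) = 10*I*sqrt(2)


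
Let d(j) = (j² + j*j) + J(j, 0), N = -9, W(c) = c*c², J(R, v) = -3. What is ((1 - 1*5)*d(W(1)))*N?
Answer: -36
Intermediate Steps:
W(c) = c³
d(j) = -3 + 2*j² (d(j) = (j² + j*j) - 3 = (j² + j²) - 3 = 2*j² - 3 = -3 + 2*j²)
((1 - 1*5)*d(W(1)))*N = ((1 - 1*5)*(-3 + 2*(1³)²))*(-9) = ((1 - 5)*(-3 + 2*1²))*(-9) = -4*(-3 + 2*1)*(-9) = -4*(-3 + 2)*(-9) = -4*(-1)*(-9) = 4*(-9) = -36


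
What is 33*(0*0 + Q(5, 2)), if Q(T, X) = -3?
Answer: -99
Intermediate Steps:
33*(0*0 + Q(5, 2)) = 33*(0*0 - 3) = 33*(0 - 3) = 33*(-3) = -99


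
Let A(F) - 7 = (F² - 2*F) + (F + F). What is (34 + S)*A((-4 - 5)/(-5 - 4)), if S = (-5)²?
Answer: 472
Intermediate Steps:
S = 25
A(F) = 7 + F² (A(F) = 7 + ((F² - 2*F) + (F + F)) = 7 + ((F² - 2*F) + 2*F) = 7 + F²)
(34 + S)*A((-4 - 5)/(-5 - 4)) = (34 + 25)*(7 + ((-4 - 5)/(-5 - 4))²) = 59*(7 + (-9/(-9))²) = 59*(7 + (-9*(-⅑))²) = 59*(7 + 1²) = 59*(7 + 1) = 59*8 = 472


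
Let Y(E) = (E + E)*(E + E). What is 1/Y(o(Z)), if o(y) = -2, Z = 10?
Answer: 1/16 ≈ 0.062500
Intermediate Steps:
Y(E) = 4*E² (Y(E) = (2*E)*(2*E) = 4*E²)
1/Y(o(Z)) = 1/(4*(-2)²) = 1/(4*4) = 1/16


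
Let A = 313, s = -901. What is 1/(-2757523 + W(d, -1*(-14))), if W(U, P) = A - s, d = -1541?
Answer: -1/2756309 ≈ -3.6280e-7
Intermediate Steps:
W(U, P) = 1214 (W(U, P) = 313 - 1*(-901) = 313 + 901 = 1214)
1/(-2757523 + W(d, -1*(-14))) = 1/(-2757523 + 1214) = 1/(-2756309) = -1/2756309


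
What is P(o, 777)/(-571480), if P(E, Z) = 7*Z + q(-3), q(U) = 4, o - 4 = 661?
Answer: -5443/571480 ≈ -0.0095244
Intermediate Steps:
o = 665 (o = 4 + 661 = 665)
P(E, Z) = 4 + 7*Z (P(E, Z) = 7*Z + 4 = 4 + 7*Z)
P(o, 777)/(-571480) = (4 + 7*777)/(-571480) = (4 + 5439)*(-1/571480) = 5443*(-1/571480) = -5443/571480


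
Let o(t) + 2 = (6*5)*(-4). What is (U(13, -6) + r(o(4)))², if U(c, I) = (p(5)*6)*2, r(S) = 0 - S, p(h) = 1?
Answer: 17956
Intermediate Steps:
o(t) = -122 (o(t) = -2 + (6*5)*(-4) = -2 + 30*(-4) = -2 - 120 = -122)
r(S) = -S
U(c, I) = 12 (U(c, I) = (1*6)*2 = 6*2 = 12)
(U(13, -6) + r(o(4)))² = (12 - 1*(-122))² = (12 + 122)² = 134² = 17956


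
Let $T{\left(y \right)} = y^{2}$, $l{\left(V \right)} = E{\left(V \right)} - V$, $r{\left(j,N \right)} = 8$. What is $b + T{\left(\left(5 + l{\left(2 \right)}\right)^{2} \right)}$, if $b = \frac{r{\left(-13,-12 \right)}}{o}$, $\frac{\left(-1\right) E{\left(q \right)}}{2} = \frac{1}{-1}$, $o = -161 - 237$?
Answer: $\frac{124371}{199} \approx 624.98$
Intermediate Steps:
$o = -398$
$E{\left(q \right)} = 2$ ($E{\left(q \right)} = - \frac{2}{-1} = \left(-2\right) \left(-1\right) = 2$)
$b = - \frac{4}{199}$ ($b = \frac{8}{-398} = 8 \left(- \frac{1}{398}\right) = - \frac{4}{199} \approx -0.020101$)
$l{\left(V \right)} = 2 - V$
$b + T{\left(\left(5 + l{\left(2 \right)}\right)^{2} \right)} = - \frac{4}{199} + \left(\left(5 + \left(2 - 2\right)\right)^{2}\right)^{2} = - \frac{4}{199} + \left(\left(5 + 0\right)^{2}\right)^{2} = - \frac{4}{199} + \left(5^{2}\right)^{2} = - \frac{4}{199} + 25^{2} = - \frac{4}{199} + 625 = \frac{124371}{199}$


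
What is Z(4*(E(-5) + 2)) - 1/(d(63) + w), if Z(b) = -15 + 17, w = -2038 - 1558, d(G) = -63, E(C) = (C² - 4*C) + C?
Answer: 7319/3659 ≈ 2.0003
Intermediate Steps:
E(C) = C² - 3*C
w = -3596
Z(b) = 2
Z(4*(E(-5) + 2)) - 1/(d(63) + w) = 2 - 1/(-63 - 3596) = 2 - 1/(-3659) = 2 - 1*(-1/3659) = 2 + 1/3659 = 7319/3659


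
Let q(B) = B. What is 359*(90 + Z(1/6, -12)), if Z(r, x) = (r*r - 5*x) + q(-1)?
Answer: 1926035/36 ≈ 53501.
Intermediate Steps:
Z(r, x) = -1 + r² - 5*x (Z(r, x) = (r*r - 5*x) - 1 = (r² - 5*x) - 1 = -1 + r² - 5*x)
359*(90 + Z(1/6, -12)) = 359*(90 + (-1 + (1/6)² - 5*(-12))) = 359*(90 + (-1 + (⅙)² + 60)) = 359*(90 + (-1 + 1/36 + 60)) = 359*(90 + 2125/36) = 359*(5365/36) = 1926035/36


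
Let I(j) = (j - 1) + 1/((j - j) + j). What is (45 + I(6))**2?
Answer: 90601/36 ≈ 2516.7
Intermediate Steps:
I(j) = -1 + j + 1/j (I(j) = (-1 + j) + 1/(0 + j) = (-1 + j) + 1/j = -1 + j + 1/j)
(45 + I(6))**2 = (45 + (-1 + 6 + 1/6))**2 = (45 + 31/6)**2 = (301/6)**2 = 90601/36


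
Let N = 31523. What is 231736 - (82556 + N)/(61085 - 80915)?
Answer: 4595438959/19830 ≈ 2.3174e+5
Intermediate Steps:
231736 - (82556 + N)/(61085 - 80915) = 231736 - (82556 + 31523)/(61085 - 80915) = 231736 - 114079/(-19830) = 231736 - 114079*(-1)/19830 = 231736 - 1*(-114079/19830) = 231736 + 114079/19830 = 4595438959/19830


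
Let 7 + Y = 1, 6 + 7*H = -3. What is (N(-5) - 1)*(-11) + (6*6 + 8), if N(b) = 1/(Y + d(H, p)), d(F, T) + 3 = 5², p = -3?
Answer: 869/16 ≈ 54.313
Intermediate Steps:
H = -9/7 (H = -6/7 + (⅐)*(-3) = -6/7 - 3/7 = -9/7 ≈ -1.2857)
d(F, T) = 22 (d(F, T) = -3 + 5² = -3 + 25 = 22)
Y = -6 (Y = -7 + 1 = -6)
N(b) = 1/16 (N(b) = 1/(-6 + 22) = 1/16)
(N(-5) - 1)*(-11) + (6*6 + 8) = (1/16 - 1)*(-11) + (6*6 + 8) = -15/16*(-11) + (36 + 8) = 165/16 + 44 = 869/16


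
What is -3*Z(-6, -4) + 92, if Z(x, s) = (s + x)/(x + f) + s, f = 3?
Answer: 94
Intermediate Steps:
Z(x, s) = s + (s + x)/(3 + x) (Z(x, s) = (s + x)/(x + 3) + s = (s + x)/(3 + x) + s = s + (s + x)/(3 + x))
-3*Z(-6, -4) + 92 = -3*(-6 + 4*(-4) - 4*(-6))/(3 - 6) + 92 = -3*(-6 - 16 + 24)/(-3) + 92 = -(-1)*2 + 92 = -3*(-⅔) + 92 = 2 + 92 = 94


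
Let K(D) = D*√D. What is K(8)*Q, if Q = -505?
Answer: -8080*√2 ≈ -11427.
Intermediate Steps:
K(D) = D^(3/2)
K(8)*Q = 8^(3/2)*(-505) = (16*√2)*(-505) = -8080*√2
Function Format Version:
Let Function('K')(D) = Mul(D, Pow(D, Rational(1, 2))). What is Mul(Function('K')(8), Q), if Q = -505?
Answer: Mul(-8080, Pow(2, Rational(1, 2))) ≈ -11427.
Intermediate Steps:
Function('K')(D) = Pow(D, Rational(3, 2))
Mul(Function('K')(8), Q) = Mul(Pow(8, Rational(3, 2)), -505) = Mul(Mul(16, Pow(2, Rational(1, 2))), -505) = Mul(-8080, Pow(2, Rational(1, 2)))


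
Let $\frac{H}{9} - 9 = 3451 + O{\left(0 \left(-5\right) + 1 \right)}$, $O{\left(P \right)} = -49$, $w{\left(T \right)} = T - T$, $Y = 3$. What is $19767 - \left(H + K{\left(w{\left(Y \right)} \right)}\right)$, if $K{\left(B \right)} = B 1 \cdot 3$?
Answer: $-10932$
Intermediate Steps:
$w{\left(T \right)} = 0$
$K{\left(B \right)} = 3 B$ ($K{\left(B \right)} = B 3 = 3 B$)
$H = 30699$ ($H = 81 + 9 \left(3451 - 49\right) = 81 + 9 \cdot 3402 = 81 + 30618 = 30699$)
$19767 - \left(H + K{\left(w{\left(Y \right)} \right)}\right) = 19767 - \left(30699 + 3 \cdot 0\right) = 19767 - \left(30699 + 0\right) = 19767 - 30699 = -10932$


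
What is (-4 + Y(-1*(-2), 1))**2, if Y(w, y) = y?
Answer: 9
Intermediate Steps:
(-4 + Y(-1*(-2), 1))**2 = (-4 + 1)**2 = (-3)**2 = 9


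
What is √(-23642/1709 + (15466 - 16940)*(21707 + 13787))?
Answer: I*√152804684588414/1709 ≈ 7233.1*I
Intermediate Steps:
√(-23642/1709 + (15466 - 16940)*(21707 + 13787)) = √(-23642*1/1709 - 1474*35494) = √(-23642/1709 - 52318156) = √(-89411752246/1709) = I*√152804684588414/1709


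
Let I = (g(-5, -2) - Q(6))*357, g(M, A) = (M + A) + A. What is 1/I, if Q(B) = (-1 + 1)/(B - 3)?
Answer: -1/3213 ≈ -0.00031124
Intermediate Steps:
Q(B) = 0 (Q(B) = 0/(-3 + B) = 0)
g(M, A) = M + 2*A (g(M, A) = (A + M) + A = M + 2*A)
I = -3213 (I = ((-5 + 2*(-2)) - 1*0)*357 = ((-5 - 4) + 0)*357 = (-9 + 0)*357 = -9*357 = -3213)
1/I = 1/(-3213) = -1/3213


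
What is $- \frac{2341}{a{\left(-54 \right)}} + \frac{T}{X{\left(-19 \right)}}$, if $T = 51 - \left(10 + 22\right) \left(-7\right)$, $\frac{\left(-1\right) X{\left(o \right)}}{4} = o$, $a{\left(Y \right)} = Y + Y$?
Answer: $\frac{12976}{513} \approx 25.294$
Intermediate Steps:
$a{\left(Y \right)} = 2 Y$
$X{\left(o \right)} = - 4 o$
$T = 275$ ($T = 51 - 32 \left(-7\right) = 51 - -224 = 51 + 224 = 275$)
$- \frac{2341}{a{\left(-54 \right)}} + \frac{T}{X{\left(-19 \right)}} = - \frac{2341}{2 \left(-54\right)} + \frac{275}{\left(-4\right) \left(-19\right)} = - \frac{2341}{-108} + \frac{275}{76} = \left(-2341\right) \left(- \frac{1}{108}\right) + 275 \cdot \frac{1}{76} = \frac{2341}{108} + \frac{275}{76} = \frac{12976}{513}$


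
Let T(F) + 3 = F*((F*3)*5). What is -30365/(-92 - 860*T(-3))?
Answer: 30365/113612 ≈ 0.26727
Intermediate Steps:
T(F) = -3 + 15*F² (T(F) = -3 + F*((F*3)*5) = -3 + F*((3*F)*5) = -3 + F*(15*F) = -3 + 15*F²)
-30365/(-92 - 860*T(-3)) = -30365/(-92 - 860*(-3 + 15*(-3)²)) = -30365/(-92 - 860*(-3 + 15*9)) = -30365/(-92 - 860*(-3 + 135)) = -30365/(-92 - 860*132) = -30365/(-92 - 86*1320) = -30365/(-92 - 113520) = -30365/(-113612) = -30365*(-1/113612) = 30365/113612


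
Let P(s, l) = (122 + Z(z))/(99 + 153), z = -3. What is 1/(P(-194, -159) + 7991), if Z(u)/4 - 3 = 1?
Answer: 42/335645 ≈ 0.00012513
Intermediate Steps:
Z(u) = 16 (Z(u) = 12 + 4*1 = 12 + 4 = 16)
P(s, l) = 23/42 (P(s, l) = (122 + 16)/(99 + 153) = 138/252 = 138*(1/252) = 23/42)
1/(P(-194, -159) + 7991) = 1/(23/42 + 7991) = 1/(335645/42) = 42/335645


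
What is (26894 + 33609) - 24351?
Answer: 36152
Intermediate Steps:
(26894 + 33609) - 24351 = 60503 - 24351 = 36152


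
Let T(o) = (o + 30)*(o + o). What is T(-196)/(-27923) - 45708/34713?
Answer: -168340420/46156719 ≈ -3.6471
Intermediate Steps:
T(o) = 2*o*(30 + o) (T(o) = (30 + o)*(2*o) = 2*o*(30 + o))
T(-196)/(-27923) - 45708/34713 = (2*(-196)*(30 - 196))/(-27923) - 45708/34713 = (2*(-196)*(-166))*(-1/27923) - 45708*1/34713 = 65072*(-1/27923) - 15236/11571 = -9296/3989 - 15236/11571 = -168340420/46156719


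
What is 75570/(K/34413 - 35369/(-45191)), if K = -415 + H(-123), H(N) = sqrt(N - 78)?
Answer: 28167959640362921301384/287232178013175221 - 1062198920307329442*I*sqrt(201)/287232178013175221 ≈ 98067.0 - 52.429*I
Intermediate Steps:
H(N) = sqrt(-78 + N)
K = -415 + I*sqrt(201) (K = -415 + sqrt(-78 - 123) = -415 + sqrt(-201) = -415 + I*sqrt(201) ≈ -415.0 + 14.177*I)
75570/(K/34413 - 35369/(-45191)) = 75570/((-415 + I*sqrt(201))/34413 - 35369/(-45191)) = 75570/((-415 + I*sqrt(201))*(1/34413) - 35369*(-1/45191)) = 75570/((-415/34413 + I*sqrt(201)/34413) + 35369/45191) = 75570/(1198399132/1555157883 + I*sqrt(201)/34413)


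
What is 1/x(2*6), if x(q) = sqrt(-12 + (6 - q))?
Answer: -I*sqrt(2)/6 ≈ -0.2357*I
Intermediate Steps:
x(q) = sqrt(-6 - q)
1/x(2*6) = 1/(sqrt(-6 - 2*6)) = 1/(sqrt(-6 - 1*12)) = 1/(sqrt(-6 - 12)) = 1/(sqrt(-18)) = 1/(3*I*sqrt(2)) = -I*sqrt(2)/6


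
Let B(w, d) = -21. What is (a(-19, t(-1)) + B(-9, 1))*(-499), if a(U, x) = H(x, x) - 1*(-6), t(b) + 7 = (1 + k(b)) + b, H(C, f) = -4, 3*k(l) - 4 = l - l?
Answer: 9481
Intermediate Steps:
k(l) = 4/3 (k(l) = 4/3 + (l - l)/3 = 4/3 + (⅓)*0 = 4/3 + 0 = 4/3)
t(b) = -14/3 + b (t(b) = -7 + ((1 + 4/3) + b) = -7 + (7/3 + b) = -14/3 + b)
a(U, x) = 2 (a(U, x) = -4 - 1*(-6) = -4 + 6 = 2)
(a(-19, t(-1)) + B(-9, 1))*(-499) = (2 - 21)*(-499) = -19*(-499) = 9481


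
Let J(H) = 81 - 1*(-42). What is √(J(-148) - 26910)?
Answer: I*√26787 ≈ 163.67*I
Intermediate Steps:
J(H) = 123 (J(H) = 81 + 42 = 123)
√(J(-148) - 26910) = √(123 - 26910) = √(-26787) = I*√26787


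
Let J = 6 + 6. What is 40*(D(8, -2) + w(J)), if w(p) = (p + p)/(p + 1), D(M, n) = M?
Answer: 5120/13 ≈ 393.85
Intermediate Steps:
J = 12
w(p) = 2*p/(1 + p) (w(p) = (2*p)/(1 + p) = 2*p/(1 + p))
40*(D(8, -2) + w(J)) = 40*(8 + 2*12/(1 + 12)) = 40*(8 + 2*12/13) = 40*(8 + 2*12*(1/13)) = 40*(8 + 24/13) = 40*(128/13) = 5120/13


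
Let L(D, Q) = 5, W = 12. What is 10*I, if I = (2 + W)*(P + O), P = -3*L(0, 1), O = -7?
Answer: -3080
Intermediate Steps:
P = -15 (P = -3*5 = -15)
I = -308 (I = (2 + 12)*(-15 - 7) = 14*(-22) = -308)
10*I = 10*(-308) = -3080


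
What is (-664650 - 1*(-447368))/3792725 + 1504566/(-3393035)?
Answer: -1288730102644/2573769734075 ≈ -0.50072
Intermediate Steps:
(-664650 - 1*(-447368))/3792725 + 1504566/(-3393035) = (-664650 + 447368)*(1/3792725) + 1504566*(-1/3393035) = -217282*1/3792725 - 1504566/3393035 = -217282/3792725 - 1504566/3393035 = -1288730102644/2573769734075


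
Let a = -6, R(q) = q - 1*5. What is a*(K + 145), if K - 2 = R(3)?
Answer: -870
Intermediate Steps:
R(q) = -5 + q (R(q) = q - 5 = -5 + q)
K = 0 (K = 2 + (-5 + 3) = 2 - 2 = 0)
a*(K + 145) = -6*(0 + 145) = -6*145 = -870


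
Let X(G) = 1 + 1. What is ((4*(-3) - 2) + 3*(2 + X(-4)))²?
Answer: 4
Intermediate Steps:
X(G) = 2
((4*(-3) - 2) + 3*(2 + X(-4)))² = ((4*(-3) - 2) + 3*(2 + 2))² = ((-12 - 2) + 3*4)² = (-14 + 12)² = (-2)² = 4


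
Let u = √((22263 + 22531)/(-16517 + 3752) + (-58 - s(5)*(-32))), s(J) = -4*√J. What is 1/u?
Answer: √12765/(2*√(-196291 - 408480*√5)) ≈ -0.053627*I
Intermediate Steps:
u = √(-785164/12765 - 128*√5) (u = √((22263 + 22531)/(-16517 + 3752) + (-58 - (-4)*√5*(-32))) = √(44794/(-12765) + (-58 + (4*√5)*(-32))) = √(44794*(-1/12765) + (-58 - 128*√5)) = √(-44794/12765 + (-58 - 128*√5)) = √(-785164/12765 - 128*√5) ≈ 18.647*I)
1/u = 1/(2*√(-2505654615 - 5214247200*√5)/12765) = 12765/(2*√(-2505654615 - 5214247200*√5))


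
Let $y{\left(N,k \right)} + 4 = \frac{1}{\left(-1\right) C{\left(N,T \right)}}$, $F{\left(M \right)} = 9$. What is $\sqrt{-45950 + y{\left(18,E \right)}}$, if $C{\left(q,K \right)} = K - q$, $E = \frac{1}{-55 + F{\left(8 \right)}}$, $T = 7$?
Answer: $\frac{i \sqrt{5560423}}{11} \approx 214.37 i$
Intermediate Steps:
$E = - \frac{1}{46}$ ($E = \frac{1}{-55 + 9} = \frac{1}{-46} = - \frac{1}{46} \approx -0.021739$)
$y{\left(N,k \right)} = -4 + \frac{1}{-7 + N}$ ($y{\left(N,k \right)} = -4 + \frac{1}{\left(-1\right) \left(7 - N\right)} = -4 + \frac{1}{-7 + N}$)
$\sqrt{-45950 + y{\left(18,E \right)}} = \sqrt{-45950 + \frac{29 - 72}{-7 + 18}} = \sqrt{-45950 + \frac{29 - 72}{11}} = \sqrt{-45950 + \frac{1}{11} \left(-43\right)} = \sqrt{-45950 - \frac{43}{11}} = \sqrt{- \frac{505493}{11}} = \frac{i \sqrt{5560423}}{11}$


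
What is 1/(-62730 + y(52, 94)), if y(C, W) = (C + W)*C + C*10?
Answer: -1/54618 ≈ -1.8309e-5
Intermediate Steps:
y(C, W) = 10*C + C*(C + W) (y(C, W) = C*(C + W) + 10*C = 10*C + C*(C + W))
1/(-62730 + y(52, 94)) = 1/(-62730 + 52*(10 + 52 + 94)) = 1/(-62730 + 52*156) = 1/(-62730 + 8112) = 1/(-54618) = -1/54618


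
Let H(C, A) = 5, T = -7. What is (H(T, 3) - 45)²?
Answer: 1600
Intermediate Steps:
(H(T, 3) - 45)² = (5 - 45)² = (-40)² = 1600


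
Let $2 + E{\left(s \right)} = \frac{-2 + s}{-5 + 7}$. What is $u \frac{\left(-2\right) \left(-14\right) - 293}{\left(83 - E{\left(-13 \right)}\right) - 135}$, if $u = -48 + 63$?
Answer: $\frac{1590}{17} \approx 93.529$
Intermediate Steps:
$u = 15$
$E{\left(s \right)} = -3 + \frac{s}{2}$ ($E{\left(s \right)} = -2 + \frac{-2 + s}{-5 + 7} = -2 + \frac{-2 + s}{2} = -2 + \left(-2 + s\right) \frac{1}{2} = -2 + \left(-1 + \frac{s}{2}\right) = -3 + \frac{s}{2}$)
$u \frac{\left(-2\right) \left(-14\right) - 293}{\left(83 - E{\left(-13 \right)}\right) - 135} = 15 \frac{\left(-2\right) \left(-14\right) - 293}{\left(83 - \left(-3 + \frac{1}{2} \left(-13\right)\right)\right) - 135} = 15 \frac{28 - 293}{\left(83 - \left(-3 - \frac{13}{2}\right)\right) - 135} = 15 \left(- \frac{265}{\left(83 - - \frac{19}{2}\right) - 135}\right) = 15 \left(- \frac{265}{\left(83 + \frac{19}{2}\right) - 135}\right) = 15 \left(- \frac{265}{\frac{185}{2} - 135}\right) = 15 \left(- \frac{265}{- \frac{85}{2}}\right) = 15 \left(\left(-265\right) \left(- \frac{2}{85}\right)\right) = 15 \cdot \frac{106}{17} = \frac{1590}{17}$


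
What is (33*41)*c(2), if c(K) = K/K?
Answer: 1353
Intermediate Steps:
c(K) = 1
(33*41)*c(2) = (33*41)*1 = 1353*1 = 1353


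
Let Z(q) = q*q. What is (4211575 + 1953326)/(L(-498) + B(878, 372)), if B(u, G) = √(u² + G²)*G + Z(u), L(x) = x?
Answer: 2374676710893/233833223042 - 1146671586*√227317/116916611521 ≈ 5.4794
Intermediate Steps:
Z(q) = q²
B(u, G) = u² + G*√(G² + u²) (B(u, G) = √(u² + G²)*G + u² = √(G² + u²)*G + u² = G*√(G² + u²) + u² = u² + G*√(G² + u²))
(4211575 + 1953326)/(L(-498) + B(878, 372)) = (4211575 + 1953326)/(-498 + (878² + 372*√(372² + 878²))) = 6164901/(-498 + (770884 + 372*√(138384 + 770884))) = 6164901/(-498 + (770884 + 372*√909268)) = 6164901/(-498 + (770884 + 372*(2*√227317))) = 6164901/(-498 + (770884 + 744*√227317)) = 6164901/(770386 + 744*√227317)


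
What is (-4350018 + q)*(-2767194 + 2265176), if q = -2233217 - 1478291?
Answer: 4047031159468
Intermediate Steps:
q = -3711508
(-4350018 + q)*(-2767194 + 2265176) = (-4350018 - 3711508)*(-2767194 + 2265176) = -8061526*(-502018) = 4047031159468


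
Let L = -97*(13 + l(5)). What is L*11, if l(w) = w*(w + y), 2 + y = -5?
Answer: -3201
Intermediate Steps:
y = -7 (y = -2 - 5 = -7)
l(w) = w*(-7 + w) (l(w) = w*(w - 7) = w*(-7 + w))
L = -291 (L = -97*(13 + 5*(-7 + 5)) = -97*(13 + 5*(-2)) = -97*(13 - 10) = -97*3 = -291)
L*11 = -291*11 = -3201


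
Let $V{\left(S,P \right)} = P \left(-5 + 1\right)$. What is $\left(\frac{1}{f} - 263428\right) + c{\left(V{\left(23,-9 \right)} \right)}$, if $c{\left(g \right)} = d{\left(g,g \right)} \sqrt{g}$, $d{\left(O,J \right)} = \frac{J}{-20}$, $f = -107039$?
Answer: $- \frac{140991128571}{535195} \approx -2.6344 \cdot 10^{5}$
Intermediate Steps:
$V{\left(S,P \right)} = - 4 P$ ($V{\left(S,P \right)} = P \left(-4\right) = - 4 P$)
$d{\left(O,J \right)} = - \frac{J}{20}$ ($d{\left(O,J \right)} = J \left(- \frac{1}{20}\right) = - \frac{J}{20}$)
$c{\left(g \right)} = - \frac{g^{\frac{3}{2}}}{20}$ ($c{\left(g \right)} = - \frac{g}{20} \sqrt{g} = - \frac{g^{\frac{3}{2}}}{20}$)
$\left(\frac{1}{f} - 263428\right) + c{\left(V{\left(23,-9 \right)} \right)} = \left(\frac{1}{-107039} - 263428\right) - \frac{\left(\left(-4\right) \left(-9\right)\right)^{\frac{3}{2}}}{20} = \left(- \frac{1}{107039} - 263428\right) - \frac{36^{\frac{3}{2}}}{20} = - \frac{28197069693}{107039} - \frac{54}{5} = - \frac{140991128571}{535195}$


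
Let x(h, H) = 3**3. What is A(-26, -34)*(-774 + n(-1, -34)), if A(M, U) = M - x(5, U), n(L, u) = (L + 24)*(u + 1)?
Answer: 81249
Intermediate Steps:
x(h, H) = 27
n(L, u) = (1 + u)*(24 + L) (n(L, u) = (24 + L)*(1 + u) = (1 + u)*(24 + L))
A(M, U) = -27 + M (A(M, U) = M - 1*27 = M - 27 = -27 + M)
A(-26, -34)*(-774 + n(-1, -34)) = (-27 - 26)*(-774 + (24 - 1 + 24*(-34) - 1*(-34))) = -53*(-774 + (24 - 1 - 816 + 34)) = -53*(-774 - 759) = -53*(-1533) = 81249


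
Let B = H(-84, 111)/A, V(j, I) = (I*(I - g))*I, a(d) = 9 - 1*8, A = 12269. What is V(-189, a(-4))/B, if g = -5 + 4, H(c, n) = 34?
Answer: 12269/17 ≈ 721.71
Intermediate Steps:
g = -1
a(d) = 1 (a(d) = 9 - 8 = 1)
V(j, I) = I²*(1 + I) (V(j, I) = (I*(I - 1*(-1)))*I = (I*(I + 1))*I = (I*(1 + I))*I = I²*(1 + I))
B = 34/12269 ≈ 0.0027712
V(-189, a(-4))/B = (1²*(1 + 1))/(34/12269) = (1*2)*(12269/34) = 2*(12269/34) = 12269/17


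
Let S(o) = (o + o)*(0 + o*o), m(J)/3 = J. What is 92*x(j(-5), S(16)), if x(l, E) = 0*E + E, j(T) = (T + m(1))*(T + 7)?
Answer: 753664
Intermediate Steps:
m(J) = 3*J
j(T) = (3 + T)*(7 + T) (j(T) = (T + 3*1)*(T + 7) = (T + 3)*(7 + T) = (3 + T)*(7 + T))
S(o) = 2*o³ (S(o) = (2*o)*(0 + o²) = (2*o)*o² = 2*o³)
x(l, E) = E (x(l, E) = 0 + E = E)
92*x(j(-5), S(16)) = 92*(2*16³) = 92*(2*4096) = 92*8192 = 753664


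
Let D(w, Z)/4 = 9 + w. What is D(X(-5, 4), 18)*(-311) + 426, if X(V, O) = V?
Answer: -4550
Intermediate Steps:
D(w, Z) = 36 + 4*w (D(w, Z) = 4*(9 + w) = 36 + 4*w)
D(X(-5, 4), 18)*(-311) + 426 = (36 + 4*(-5))*(-311) + 426 = (36 - 20)*(-311) + 426 = 16*(-311) + 426 = -4976 + 426 = -4550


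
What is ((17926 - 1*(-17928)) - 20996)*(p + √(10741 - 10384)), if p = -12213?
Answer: -181460754 + 14858*√357 ≈ -1.8118e+8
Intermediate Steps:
((17926 - 1*(-17928)) - 20996)*(p + √(10741 - 10384)) = ((17926 - 1*(-17928)) - 20996)*(-12213 + √(10741 - 10384)) = ((17926 + 17928) - 20996)*(-12213 + √357) = (35854 - 20996)*(-12213 + √357) = 14858*(-12213 + √357) = -181460754 + 14858*√357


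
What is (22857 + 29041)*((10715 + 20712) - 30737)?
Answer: 35809620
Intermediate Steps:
(22857 + 29041)*((10715 + 20712) - 30737) = 51898*(31427 - 30737) = 51898*690 = 35809620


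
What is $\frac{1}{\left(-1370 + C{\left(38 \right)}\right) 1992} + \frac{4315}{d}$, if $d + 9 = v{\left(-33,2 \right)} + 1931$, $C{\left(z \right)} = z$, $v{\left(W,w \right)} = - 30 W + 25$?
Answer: $\frac{3816392141}{2597623776} \approx 1.4692$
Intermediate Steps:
$v{\left(W,w \right)} = 25 - 30 W$
$d = 2937$ ($d = -9 + \left(\left(25 - -990\right) + 1931\right) = -9 + \left(\left(25 + 990\right) + 1931\right) = -9 + \left(1015 + 1931\right) = -9 + 2946 = 2937$)
$\frac{1}{\left(-1370 + C{\left(38 \right)}\right) 1992} + \frac{4315}{d} = \frac{1}{\left(-1370 + 38\right) 1992} + \frac{4315}{2937} = \frac{1}{-1332} \cdot \frac{1}{1992} + 4315 \cdot \frac{1}{2937} = \left(- \frac{1}{1332}\right) \frac{1}{1992} + \frac{4315}{2937} = - \frac{1}{2653344} + \frac{4315}{2937} = \frac{3816392141}{2597623776}$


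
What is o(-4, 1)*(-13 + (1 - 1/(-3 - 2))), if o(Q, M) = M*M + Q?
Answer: 177/5 ≈ 35.400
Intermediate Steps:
o(Q, M) = Q + M² (o(Q, M) = M² + Q = Q + M²)
o(-4, 1)*(-13 + (1 - 1/(-3 - 2))) = (-4 + 1²)*(-13 + (1 - 1/(-3 - 2))) = (-4 + 1)*(-13 + (1 - 1/(-5))) = -3*(-13 + (1 - ⅕*(-1))) = -3*(-13 + (1 + ⅕)) = -3*(-13 + 6/5) = -3*(-59/5) = 177/5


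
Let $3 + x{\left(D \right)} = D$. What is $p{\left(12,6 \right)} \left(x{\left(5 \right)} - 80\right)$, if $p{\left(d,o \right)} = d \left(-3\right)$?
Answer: $2808$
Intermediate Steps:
$p{\left(d,o \right)} = - 3 d$
$x{\left(D \right)} = -3 + D$
$p{\left(12,6 \right)} \left(x{\left(5 \right)} - 80\right) = \left(-3\right) 12 \left(\left(-3 + 5\right) - 80\right) = - 36 \left(2 - 80\right) = \left(-36\right) \left(-78\right) = 2808$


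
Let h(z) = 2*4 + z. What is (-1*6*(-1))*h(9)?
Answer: 102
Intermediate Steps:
h(z) = 8 + z
(-1*6*(-1))*h(9) = (-1*6*(-1))*(8 + 9) = -6*(-1)*17 = 6*17 = 102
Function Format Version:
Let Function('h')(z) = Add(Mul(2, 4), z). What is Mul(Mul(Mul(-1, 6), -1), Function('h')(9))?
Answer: 102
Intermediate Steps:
Function('h')(z) = Add(8, z)
Mul(Mul(Mul(-1, 6), -1), Function('h')(9)) = Mul(Mul(Mul(-1, 6), -1), Add(8, 9)) = Mul(Mul(-6, -1), 17) = Mul(6, 17) = 102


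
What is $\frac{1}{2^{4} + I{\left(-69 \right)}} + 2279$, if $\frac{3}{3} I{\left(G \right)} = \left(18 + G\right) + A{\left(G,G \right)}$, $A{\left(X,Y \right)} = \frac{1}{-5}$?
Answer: $\frac{401099}{176} \approx 2279.0$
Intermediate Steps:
$A{\left(X,Y \right)} = - \frac{1}{5}$
$I{\left(G \right)} = \frac{89}{5} + G$ ($I{\left(G \right)} = \left(18 + G\right) - \frac{1}{5} = \frac{89}{5} + G$)
$\frac{1}{2^{4} + I{\left(-69 \right)}} + 2279 = \frac{1}{2^{4} + \left(\frac{89}{5} - 69\right)} + 2279 = \frac{1}{16 - \frac{256}{5}} + 2279 = \frac{1}{- \frac{176}{5}} + 2279 = - \frac{5}{176} + 2279 = \frac{401099}{176}$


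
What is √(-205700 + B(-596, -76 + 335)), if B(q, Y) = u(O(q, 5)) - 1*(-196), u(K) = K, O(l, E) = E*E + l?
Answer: 5*I*√8243 ≈ 453.96*I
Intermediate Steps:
O(l, E) = l + E² (O(l, E) = E² + l = l + E²)
B(q, Y) = 221 + q (B(q, Y) = (q + 5²) - 1*(-196) = (q + 25) + 196 = (25 + q) + 196 = 221 + q)
√(-205700 + B(-596, -76 + 335)) = √(-205700 + (221 - 596)) = √(-205700 - 375) = √(-206075) = 5*I*√8243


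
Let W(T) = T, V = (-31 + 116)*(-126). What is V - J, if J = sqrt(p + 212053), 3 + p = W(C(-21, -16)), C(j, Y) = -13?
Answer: -10710 - sqrt(212037) ≈ -11170.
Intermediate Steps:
V = -10710 (V = 85*(-126) = -10710)
p = -16 (p = -3 - 13 = -16)
J = sqrt(212037) (J = sqrt(-16 + 212053) = sqrt(212037) ≈ 460.47)
V - J = -10710 - sqrt(212037)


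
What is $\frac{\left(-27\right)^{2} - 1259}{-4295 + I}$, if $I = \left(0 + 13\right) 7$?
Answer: $\frac{265}{2102} \approx 0.12607$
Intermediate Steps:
$I = 91$ ($I = 13 \cdot 7 = 91$)
$\frac{\left(-27\right)^{2} - 1259}{-4295 + I} = \frac{\left(-27\right)^{2} - 1259}{-4295 + 91} = \frac{729 - 1259}{-4204} = \left(-530\right) \left(- \frac{1}{4204}\right) = \frac{265}{2102}$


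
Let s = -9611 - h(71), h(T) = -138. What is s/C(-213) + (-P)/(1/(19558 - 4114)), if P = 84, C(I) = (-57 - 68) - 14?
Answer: -180314671/139 ≈ -1.2972e+6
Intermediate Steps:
C(I) = -139 (C(I) = -125 - 14 = -139)
s = -9473 (s = -9611 - 1*(-138) = -9611 + 138 = -9473)
s/C(-213) + (-P)/(1/(19558 - 4114)) = -9473/(-139) + (-1*84)/(1/(19558 - 4114)) = -9473*(-1/139) - 84/(1/15444) = 9473/139 - 84/1/15444 = 9473/139 - 84*15444 = 9473/139 - 1297296 = -180314671/139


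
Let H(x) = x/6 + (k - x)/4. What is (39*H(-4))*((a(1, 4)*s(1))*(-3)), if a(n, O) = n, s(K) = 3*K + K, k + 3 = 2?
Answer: -39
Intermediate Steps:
k = -1 (k = -3 + 2 = -1)
s(K) = 4*K
H(x) = -¼ - x/12 (H(x) = x/6 + (-1 - x)/4 = x*(⅙) + (-1 - x)*(¼) = x/6 + (-¼ - x/4) = -¼ - x/12)
(39*H(-4))*((a(1, 4)*s(1))*(-3)) = (39*(-¼ - 1/12*(-4)))*((1*(4*1))*(-3)) = (39*(-¼ + ⅓))*((1*4)*(-3)) = (39*(1/12))*(4*(-3)) = (13/4)*(-12) = -39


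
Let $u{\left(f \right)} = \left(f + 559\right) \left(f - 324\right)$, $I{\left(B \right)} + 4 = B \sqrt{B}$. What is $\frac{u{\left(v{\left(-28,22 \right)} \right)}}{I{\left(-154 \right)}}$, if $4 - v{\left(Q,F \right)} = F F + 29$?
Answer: $\frac{245}{5371} - \frac{18865 i \sqrt{154}}{10742} \approx 0.045615 - 21.794 i$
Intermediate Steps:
$v{\left(Q,F \right)} = -25 - F^{2}$ ($v{\left(Q,F \right)} = 4 - \left(F F + 29\right) = 4 - \left(F^{2} + 29\right) = 4 - \left(29 + F^{2}\right) = -25 - F^{2}$)
$I{\left(B \right)} = -4 + B^{\frac{3}{2}}$ ($I{\left(B \right)} = -4 + B \sqrt{B} = -4 + B^{\frac{3}{2}}$)
$u{\left(f \right)} = \left(-324 + f\right) \left(559 + f\right)$ ($u{\left(f \right)} = \left(559 + f\right) \left(-324 + f\right) = \left(-324 + f\right) \left(559 + f\right)$)
$\frac{u{\left(v{\left(-28,22 \right)} \right)}}{I{\left(-154 \right)}} = \frac{-181116 + \left(-25 - 22^{2}\right)^{2} + 235 \left(-25 - 22^{2}\right)}{-4 + \left(-154\right)^{\frac{3}{2}}} = \frac{-181116 + \left(-25 - 484\right)^{2} + 235 \left(-25 - 484\right)}{-4 - 154 i \sqrt{154}} = \frac{-181116 + \left(-509\right)^{2} + 235 \left(-509\right)}{-4 - 154 i \sqrt{154}} = \frac{-181116 + 259081 - 119615}{-4 - 154 i \sqrt{154}} = - \frac{41650}{-4 - 154 i \sqrt{154}}$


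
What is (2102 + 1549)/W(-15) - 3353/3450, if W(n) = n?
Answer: -843083/3450 ≈ -244.37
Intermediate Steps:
(2102 + 1549)/W(-15) - 3353/3450 = (2102 + 1549)/(-15) - 3353/3450 = 3651*(-1/15) - 3353*1/3450 = -1217/5 - 3353/3450 = -843083/3450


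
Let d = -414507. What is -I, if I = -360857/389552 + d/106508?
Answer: 49976547055/10372601104 ≈ 4.8181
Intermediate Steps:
I = -49976547055/10372601104 (I = -360857/389552 - 414507/106508 = -49976547055/10372601104 ≈ -4.8181)
-I = -1*(-49976547055/10372601104) = 49976547055/10372601104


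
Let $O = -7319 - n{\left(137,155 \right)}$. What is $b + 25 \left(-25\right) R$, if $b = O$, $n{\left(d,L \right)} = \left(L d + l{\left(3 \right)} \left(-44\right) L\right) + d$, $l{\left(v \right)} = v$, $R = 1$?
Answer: $-8856$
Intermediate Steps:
$n{\left(d,L \right)} = d - 132 L + L d$ ($n{\left(d,L \right)} = \left(L d + 3 \left(-44\right) L\right) + d = \left(L d - 132 L\right) + d = \left(- 132 L + L d\right) + d = d - 132 L + L d$)
$O = -8231$ ($O = -7319 - \left(137 - 20460 + 155 \cdot 137\right) = -7319 - \left(137 - 20460 + 21235\right) = -7319 - 912 = -8231$)
$b = -8231$
$b + 25 \left(-25\right) R = -8231 + 25 \left(-25\right) 1 = -8231 - 625 = -8856$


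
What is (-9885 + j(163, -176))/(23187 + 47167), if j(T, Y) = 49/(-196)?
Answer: -39541/281416 ≈ -0.14051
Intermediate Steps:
j(T, Y) = -1/4 (j(T, Y) = 49*(-1/196) = -1/4)
(-9885 + j(163, -176))/(23187 + 47167) = (-9885 - 1/4)/(23187 + 47167) = -39541/4/70354 = -39541/4*1/70354 = -39541/281416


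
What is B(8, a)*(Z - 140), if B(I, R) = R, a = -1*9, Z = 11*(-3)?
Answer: 1557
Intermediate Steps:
Z = -33
a = -9
B(8, a)*(Z - 140) = -9*(-33 - 140) = -9*(-173) = 1557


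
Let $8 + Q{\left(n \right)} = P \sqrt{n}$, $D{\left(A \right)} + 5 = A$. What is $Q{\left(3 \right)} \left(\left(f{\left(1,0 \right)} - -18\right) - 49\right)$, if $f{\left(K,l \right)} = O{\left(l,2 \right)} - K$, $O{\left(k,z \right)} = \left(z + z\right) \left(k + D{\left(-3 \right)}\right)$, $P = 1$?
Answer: $512 - 64 \sqrt{3} \approx 401.15$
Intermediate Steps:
$D{\left(A \right)} = -5 + A$
$O{\left(k,z \right)} = 2 z \left(-8 + k\right)$ ($O{\left(k,z \right)} = \left(z + z\right) \left(k - 8\right) = 2 z \left(k - 8\right) = 2 z \left(-8 + k\right)$)
$f{\left(K,l \right)} = -32 - K + 4 l$ ($f{\left(K,l \right)} = 2 \cdot 2 \left(-8 + l\right) - K = \left(-32 + 4 l\right) - K = -32 - K + 4 l$)
$Q{\left(n \right)} = -8 + \sqrt{n}$ ($Q{\left(n \right)} = -8 + 1 \sqrt{n} = -8 + \sqrt{n}$)
$Q{\left(3 \right)} \left(\left(f{\left(1,0 \right)} - -18\right) - 49\right) = \left(-8 + \sqrt{3}\right) \left(\left(\left(-32 - 1 + 4 \cdot 0\right) - -18\right) - 49\right) = \left(-8 + \sqrt{3}\right) \left(\left(\left(-32 - 1 + 0\right) + 18\right) - 49\right) = \left(-8 + \sqrt{3}\right) \left(\left(-33 + 18\right) - 49\right) = \left(-8 + \sqrt{3}\right) \left(-15 - 49\right) = \left(-8 + \sqrt{3}\right) \left(-64\right) = 512 - 64 \sqrt{3}$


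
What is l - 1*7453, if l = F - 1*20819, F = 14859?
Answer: -13413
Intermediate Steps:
l = -5960 (l = 14859 - 1*20819 = 14859 - 20819 = -5960)
l - 1*7453 = -5960 - 1*7453 = -5960 - 7453 = -13413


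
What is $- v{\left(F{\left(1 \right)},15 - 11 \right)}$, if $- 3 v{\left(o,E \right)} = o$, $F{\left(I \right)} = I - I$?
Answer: $0$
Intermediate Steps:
$F{\left(I \right)} = 0$
$v{\left(o,E \right)} = - \frac{o}{3}$
$- v{\left(F{\left(1 \right)},15 - 11 \right)} = - \frac{\left(-1\right) 0}{3} = \left(-1\right) 0 = 0$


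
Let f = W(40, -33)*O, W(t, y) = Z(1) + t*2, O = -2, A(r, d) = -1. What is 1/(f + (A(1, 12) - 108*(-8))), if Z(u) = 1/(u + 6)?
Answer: 7/4919 ≈ 0.0014231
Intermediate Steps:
Z(u) = 1/(6 + u)
W(t, y) = 1/7 + 2*t (W(t, y) = 1/(6 + 1) + t*2 = 1/7 + 2*t)
f = -1122/7 (f = (1/7 + 2*40)*(-2) = (1/7 + 80)*(-2) = (561/7)*(-2) = -1122/7 ≈ -160.29)
1/(f + (A(1, 12) - 108*(-8))) = 1/(-1122/7 + (-1 - 108*(-8))) = 1/(-1122/7 + (-1 + 864)) = 1/(-1122/7 + 863) = 1/(4919/7) = 7/4919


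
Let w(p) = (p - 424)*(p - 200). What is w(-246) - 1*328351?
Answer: -29531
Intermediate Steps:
w(p) = (-424 + p)*(-200 + p)
w(-246) - 1*328351 = (84800 + (-246)² - 624*(-246)) - 1*328351 = (84800 + 60516 + 153504) - 328351 = 298820 - 328351 = -29531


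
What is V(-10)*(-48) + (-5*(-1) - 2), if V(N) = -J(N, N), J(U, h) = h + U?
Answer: -957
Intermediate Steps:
J(U, h) = U + h
V(N) = -2*N (V(N) = -(N + N) = -2*N)
V(-10)*(-48) + (-5*(-1) - 2) = -2*(-10)*(-48) + (-5*(-1) - 2) = 20*(-48) + (5 - 2) = -960 + 3 = -957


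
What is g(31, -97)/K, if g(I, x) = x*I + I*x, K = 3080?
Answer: -3007/1540 ≈ -1.9526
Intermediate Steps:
g(I, x) = 2*I*x (g(I, x) = I*x + I*x = 2*I*x)
g(31, -97)/K = (2*31*(-97))/3080 = -6014*1/3080 = -3007/1540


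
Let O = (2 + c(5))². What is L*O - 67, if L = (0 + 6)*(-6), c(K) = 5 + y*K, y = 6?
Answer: -49351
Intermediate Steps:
c(K) = 5 + 6*K
L = -36 (L = 6*(-6) = -36)
O = 1369 (O = (2 + (5 + 6*5))² = (2 + (5 + 30))² = (2 + 35)² = 37² = 1369)
L*O - 67 = -36*1369 - 67 = -49284 - 67 = -49351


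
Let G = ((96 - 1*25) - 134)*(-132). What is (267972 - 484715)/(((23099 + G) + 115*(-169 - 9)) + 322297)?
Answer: -216743/333242 ≈ -0.65041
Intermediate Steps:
G = 8316 (G = ((96 - 25) - 134)*(-132) = (71 - 134)*(-132) = -63*(-132) = 8316)
(267972 - 484715)/(((23099 + G) + 115*(-169 - 9)) + 322297) = (267972 - 484715)/(((23099 + 8316) + 115*(-169 - 9)) + 322297) = -216743/((31415 + 115*(-178)) + 322297) = -216743/((31415 - 20470) + 322297) = -216743/(10945 + 322297) = -216743/333242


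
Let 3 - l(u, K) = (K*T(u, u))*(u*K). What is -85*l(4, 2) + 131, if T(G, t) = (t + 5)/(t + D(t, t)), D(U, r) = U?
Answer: 1406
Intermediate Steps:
T(G, t) = (5 + t)/(2*t) (T(G, t) = (t + 5)/(t + t) = (5 + t)/((2*t)) = (5 + t)*(1/(2*t)) = (5 + t)/(2*t))
l(u, K) = 3 - K**2*(5 + u)/2 (l(u, K) = 3 - K*((5 + u)/(2*u))*u*K = 3 - K*(5 + u)/(2*u)*K*u = 3 - K**2*(5 + u)/2)
-85*l(4, 2) + 131 = -85*(3 - 1/2*2**2*(5 + 4)) + 131 = -85*(3 - 1/2*4*9) + 131 = -85*(3 - 18) + 131 = -85*(-15) + 131 = 1275 + 131 = 1406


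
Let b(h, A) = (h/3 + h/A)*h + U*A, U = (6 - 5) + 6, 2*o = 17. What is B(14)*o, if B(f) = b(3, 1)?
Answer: 323/2 ≈ 161.50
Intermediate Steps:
o = 17/2 (o = (1/2)*17 = 17/2 ≈ 8.5000)
U = 7 (U = 1 + 6 = 7)
b(h, A) = 7*A + h*(h/3 + h/A) (b(h, A) = (h/3 + h/A)*h + 7*A = h*(h/3 + h/A) + 7*A = 7*A + h*(h/3 + h/A))
B(f) = 19 (B(f) = 7*1 + (1/3)*3**2 + 3**2/1 = 7 + (1/3)*9 + 1*9 = 7 + 3 + 9 = 19)
B(14)*o = 19*(17/2) = 323/2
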